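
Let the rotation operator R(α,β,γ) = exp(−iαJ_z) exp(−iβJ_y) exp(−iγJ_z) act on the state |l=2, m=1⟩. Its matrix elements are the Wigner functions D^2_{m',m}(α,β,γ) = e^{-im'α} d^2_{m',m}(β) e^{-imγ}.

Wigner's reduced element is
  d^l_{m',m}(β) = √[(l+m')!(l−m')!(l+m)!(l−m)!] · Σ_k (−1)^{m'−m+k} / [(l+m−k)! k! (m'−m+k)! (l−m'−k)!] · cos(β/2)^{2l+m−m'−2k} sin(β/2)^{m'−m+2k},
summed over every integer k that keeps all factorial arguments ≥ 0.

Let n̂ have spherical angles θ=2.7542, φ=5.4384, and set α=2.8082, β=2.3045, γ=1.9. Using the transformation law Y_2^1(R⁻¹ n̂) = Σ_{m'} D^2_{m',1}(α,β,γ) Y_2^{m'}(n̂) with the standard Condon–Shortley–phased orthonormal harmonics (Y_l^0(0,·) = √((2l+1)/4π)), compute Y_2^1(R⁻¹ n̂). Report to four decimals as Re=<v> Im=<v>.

Need the full column D^2_{m',1} for m'=−2..2 at α=2.8082, β=2.3045, γ=1.9.
cos(β/2)=0.406433, sin(β/2)=0.913681
d^2_{-2,1}: single k=3 term ⇒ +0.620015;  D = -0.520377-0.337085i
d^2_{-1,1}: k∈[2..3] ⇒ +0.413702 -0.696912 = -0.283210;  D = -0.174221-0.223282i
d^2_{0,1}: k∈[1..2] ⇒ +0.150257 -0.759360 = -0.609102;  D = +0.196916+0.576394i
d^2_{1,1}: k∈[0..1] ⇒ +0.027287 -0.413702 = -0.386415;  D = +0.001619-0.386412i
d^2_{2,1}: single k=0 term ⇒ -0.122685;  D = -0.040634+0.115760i
Y_2^{m'}(θ=2.7542,φ=5.4384) and Σ D·Y over m':
  (-0.5204-0.3371i)·(-0.0065+0.0547i)  (-0.1742-0.2233i)·(-0.1794-0.2021i)  (+0.1969+0.5764i)·(+0.4958+0.0000i)  (+0.0016-0.3864i)·(+0.1794-0.2021i)  (-0.0406+0.1158i)·(-0.0065-0.0547i)
Y_2^1(R⁻¹ n̂) = +0.034412+0.266547i

Re=0.0344 Im=0.2665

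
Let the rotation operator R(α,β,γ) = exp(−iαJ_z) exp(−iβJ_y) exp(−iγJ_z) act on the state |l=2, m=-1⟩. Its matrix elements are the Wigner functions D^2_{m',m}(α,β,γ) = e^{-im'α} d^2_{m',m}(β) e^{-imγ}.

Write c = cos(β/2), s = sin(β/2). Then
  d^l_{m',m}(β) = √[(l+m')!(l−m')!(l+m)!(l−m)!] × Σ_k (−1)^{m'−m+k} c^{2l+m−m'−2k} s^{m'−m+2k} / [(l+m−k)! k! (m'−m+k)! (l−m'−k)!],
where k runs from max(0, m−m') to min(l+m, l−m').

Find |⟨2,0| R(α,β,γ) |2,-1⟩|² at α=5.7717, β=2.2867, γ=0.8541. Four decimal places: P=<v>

D^2_{0,-1}(5.7717,2.2867,0.8541) = e^{-i·0·5.7717}·d^2_{0,-1}(2.2867)·e^{-i·-1·0.8541}. Compute d first:
Half-angle: c=0.414548, s=0.910027. N=√(2·2·1·6)=4.898979
k∈{0,1} keeps every argument non-negative
  k=0: (−1)^1·4.8990/(2)·0.4145^3·0.9100^1 = -0.158802
  k=1: (−1)^2·4.8990/(2)·0.4145^1·0.9100^3 = +0.765269
d^2_{0,-1}(2.2867) = -0.158802 +0.765269 = +0.606467
|D^2_{0,-1}|² = |d^2_{0,-1}(β)|² = (+0.606467)² = 0.367802 (the z-rotation phases have unit modulus)

P=0.3678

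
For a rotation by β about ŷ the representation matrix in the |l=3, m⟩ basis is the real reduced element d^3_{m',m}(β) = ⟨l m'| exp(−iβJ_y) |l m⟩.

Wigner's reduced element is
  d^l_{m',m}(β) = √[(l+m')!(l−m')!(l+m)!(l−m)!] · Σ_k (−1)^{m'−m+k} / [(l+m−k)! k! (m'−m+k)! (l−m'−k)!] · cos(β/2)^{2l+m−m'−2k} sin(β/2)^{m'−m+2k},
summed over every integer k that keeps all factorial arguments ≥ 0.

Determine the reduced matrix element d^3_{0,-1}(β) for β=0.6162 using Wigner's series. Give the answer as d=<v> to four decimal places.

d^3_{0,-1}(β=0.6162) via Wigner's sum:
With c≡cos(β/2)=0.952911 and s≡sin(β/2)=0.303249, N=[6·6·2·24]^{1/2}=41.569219
Admissible k: 0..2 (factorial args all ≥0)
  k=0: (−1)^1·41.5692/(12)·0.9529^5·0.3032^1 = -0.825377
  k=1: (−1)^2·41.5692/(4)·0.9529^3·0.3032^3 = +0.250765
  k=2: (−1)^3·41.5692/(12)·0.9529^1·0.3032^5 = -0.008465
d^3_{0,-1}(0.6162) = -0.825377 +0.250765 -0.008465 = -0.583077

d=-0.5831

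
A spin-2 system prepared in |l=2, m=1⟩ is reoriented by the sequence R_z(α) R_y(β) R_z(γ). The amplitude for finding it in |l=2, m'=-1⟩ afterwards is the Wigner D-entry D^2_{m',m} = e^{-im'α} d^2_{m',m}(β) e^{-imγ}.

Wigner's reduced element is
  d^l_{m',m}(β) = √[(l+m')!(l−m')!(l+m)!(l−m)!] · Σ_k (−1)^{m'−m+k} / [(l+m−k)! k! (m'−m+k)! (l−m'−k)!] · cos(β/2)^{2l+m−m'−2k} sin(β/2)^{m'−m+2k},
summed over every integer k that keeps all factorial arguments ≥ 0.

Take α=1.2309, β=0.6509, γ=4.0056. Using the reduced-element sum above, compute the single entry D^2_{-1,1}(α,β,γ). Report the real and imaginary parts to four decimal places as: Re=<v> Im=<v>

Re=-0.2473 Im=-0.0950

D^2_{-1,1}(1.2309,0.6509,4.0056) = e^{-i·-1·1.2309}·d^2_{-1,1}(0.6509)·e^{-i·1·4.0056}. Compute d first:
With c≡cos(β/2)=0.947507 and s≡sin(β/2)=0.319735, N=[1·6·6·1]^{1/2}=6.000000
k: max(0,(1)−(-1))=2 … min(2+(1),2−(-1))=3
  k=2: (−1)^0·6.0000/(2)·0.9475^2·0.3197^2 = +0.275339
  k=3: (−1)^1·6.0000/(6)·0.9475^0·0.3197^4 = -0.010451
d^2_{-1,1}(0.6509) = +0.275339 -0.010451 = +0.264887
Attach z-rotation phases: D = e^{-i(-1)(1.2309)}·(+0.264887)·e^{-i(1)(4.0056)} = -0.247258-0.095020i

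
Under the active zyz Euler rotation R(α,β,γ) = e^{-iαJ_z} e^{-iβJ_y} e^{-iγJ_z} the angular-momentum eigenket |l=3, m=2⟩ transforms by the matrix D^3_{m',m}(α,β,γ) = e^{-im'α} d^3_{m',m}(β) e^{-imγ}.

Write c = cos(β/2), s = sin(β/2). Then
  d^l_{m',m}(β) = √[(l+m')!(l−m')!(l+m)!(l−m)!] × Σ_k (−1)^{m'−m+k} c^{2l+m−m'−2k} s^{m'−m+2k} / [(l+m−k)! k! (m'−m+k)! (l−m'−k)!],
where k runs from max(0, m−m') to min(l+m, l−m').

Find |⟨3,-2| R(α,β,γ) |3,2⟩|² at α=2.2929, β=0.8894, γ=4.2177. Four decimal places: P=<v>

First d^3_{-2,2}(β=0.8894), then the phase factors e^{-i(-2)α} and e^{-i(2)γ}:
With c≡cos(β/2)=0.902740 and s≡sin(β/2)=0.430187, N=[1·120·120·1]^{1/2}=120.000000
k: max(0,(2)−(-2))=4 … min(3+(2),3−(-2))=5
  k=4: (−1)^0·120.0000/(24)·0.9027^2·0.4302^4 = +0.139548
  k=5: (−1)^1·120.0000/(120)·0.9027^0·0.4302^6 = -0.006338
d^3_{-2,2}(0.8894) = +0.139548 -0.006338 = +0.133210
|D^3_{-2,2}|² = |d^3_{-2,2}(β)|² = (+0.133210)² = 0.017745 (the z-rotation phases have unit modulus)

P=0.0177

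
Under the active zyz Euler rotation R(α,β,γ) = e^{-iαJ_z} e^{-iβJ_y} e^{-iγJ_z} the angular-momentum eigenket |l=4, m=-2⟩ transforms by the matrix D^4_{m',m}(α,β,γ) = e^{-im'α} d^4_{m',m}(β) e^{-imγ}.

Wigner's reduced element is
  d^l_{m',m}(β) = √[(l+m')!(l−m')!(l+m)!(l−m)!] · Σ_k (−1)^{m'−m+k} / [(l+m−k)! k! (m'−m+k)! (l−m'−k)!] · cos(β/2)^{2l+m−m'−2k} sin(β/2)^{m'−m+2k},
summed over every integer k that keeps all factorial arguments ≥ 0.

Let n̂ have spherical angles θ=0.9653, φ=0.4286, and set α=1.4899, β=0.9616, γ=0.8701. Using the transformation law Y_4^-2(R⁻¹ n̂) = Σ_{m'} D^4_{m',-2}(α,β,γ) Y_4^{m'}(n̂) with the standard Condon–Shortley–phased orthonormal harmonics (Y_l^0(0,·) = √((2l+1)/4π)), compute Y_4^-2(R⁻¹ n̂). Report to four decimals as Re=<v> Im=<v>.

Need the full column D^4_{m',-2} for m'=−4..4 at α=1.4899, β=0.9616, γ=0.8701.
cos(β/2)=0.886625, sin(β/2)=0.462489
d^4_{-4,-2}: single k=2 term ⇒ +0.549821;  D = +0.084437+0.543299i
d^4_{-3,-2}: k∈[1..2] ⇒ +0.745325 -0.608399 = +0.136925;  D = +0.136558-0.010026i
d^4_{-2,-2}: k∈[0..2] ⇒ +0.381874 -1.246878 +0.424088 = -0.440915;  D = -0.003356+0.440903i
d^4_{-1,-2}: k∈[0..2] ⇒ -0.845119 +1.149767 -0.208565 = +0.096083;  D = -0.095707-0.008493i
d^4_{0,-2}: k∈[0..2] ⇒ +0.985743 -0.715244 +0.072981 = +0.343479;  D = -0.057909+0.338563i
d^4_{1,-2}: k∈[0..2] ⇒ -0.766511 +0.312847 -0.017025 = -0.470689;  D = -0.456022-0.116587i
d^4_{2,-2}: k∈[0..2] ⇒ +0.424088 -0.092314 +0.002093 = +0.333867;  D = +0.108565-0.315723i
d^4_{3,-2}: k∈[0..1] ⇒ -0.165543 +0.015015 = -0.150528;  D = +0.137927+0.060291i
d^4_{4,-2}: single k=0 term ⇒ +0.040707;  D = -0.019265+0.035859i
Y_4^{m'}(θ=0.9653,φ=0.4286) and Σ D·Y over m':
  (+0.0844+0.5433i)·(-0.0289-0.2002i)  (+0.1366-0.0100i)·(+0.1113-0.3800i)  (-0.0034+0.4409i)·(+0.1877-0.2167i)  (-0.0957-0.0085i)·(-0.1475+0.0674i)  (-0.0579+0.3386i)·(-0.3222+0.0000i)  (-0.4560-0.1166i)·(+0.1475+0.0674i)  (+0.1086-0.3157i)·(+0.1877+0.2167i)  (+0.1379+0.0603i)·(-0.1113-0.3800i)  (-0.0193+0.0359i)·(-0.0289+0.2002i)
Y_4^-2(R⁻¹ n̂) = +0.276324-0.264106i

Re=0.2763 Im=-0.2641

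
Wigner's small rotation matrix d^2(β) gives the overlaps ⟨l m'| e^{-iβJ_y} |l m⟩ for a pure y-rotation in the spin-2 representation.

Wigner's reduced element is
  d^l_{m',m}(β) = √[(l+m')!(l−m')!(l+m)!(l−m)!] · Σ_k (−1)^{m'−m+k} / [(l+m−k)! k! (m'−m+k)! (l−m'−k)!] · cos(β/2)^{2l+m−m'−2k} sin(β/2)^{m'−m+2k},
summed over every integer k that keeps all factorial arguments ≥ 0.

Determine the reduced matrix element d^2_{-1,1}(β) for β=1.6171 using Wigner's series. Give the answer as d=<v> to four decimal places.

d^2_{-1,1}(β=1.6171) via Wigner's sum:
With c≡cos(β/2)=0.690548 and s≡sin(β/2)=0.723287, N=[1·6·6·1]^{1/2}=6.000000
Admissible k: 2..3 (factorial args all ≥0)
  k=2: (−1)^0·6.0000/(2)·0.6905^2·0.7233^2 = +0.748393
  k=3: (−1)^1·6.0000/(6)·0.6905^0·0.7233^4 = -0.273679
d^2_{-1,1}(1.6171) = +0.748393 -0.273679 = +0.474714

d=0.4747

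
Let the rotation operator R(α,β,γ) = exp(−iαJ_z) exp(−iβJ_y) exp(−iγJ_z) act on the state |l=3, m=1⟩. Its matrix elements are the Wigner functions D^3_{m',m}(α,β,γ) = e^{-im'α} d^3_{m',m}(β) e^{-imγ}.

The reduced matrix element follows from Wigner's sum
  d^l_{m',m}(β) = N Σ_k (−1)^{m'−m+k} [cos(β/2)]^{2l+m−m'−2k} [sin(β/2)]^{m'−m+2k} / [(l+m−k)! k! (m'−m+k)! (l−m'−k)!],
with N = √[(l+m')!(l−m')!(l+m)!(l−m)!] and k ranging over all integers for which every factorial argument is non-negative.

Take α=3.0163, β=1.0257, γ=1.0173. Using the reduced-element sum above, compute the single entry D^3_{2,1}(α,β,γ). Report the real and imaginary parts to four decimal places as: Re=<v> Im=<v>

Re=-0.2053 Im=0.1978

D^3_{2,1}(3.0163,1.0257,1.0173) = e^{-i·2·3.0163}·d^3_{2,1}(1.0257)·e^{-i·1·1.0173}. Compute d first:
With c≡cos(β/2)=0.871350 and s≡sin(β/2)=0.490663, N=[120·1·24·2]^{1/2}=75.894664
The bounds max(0,m−m')=0 and min(l+m,l−m')=1 give 2 terms
  k=0: (−1)^1·75.8947/(24)·0.8713^5·0.4907^1 = -0.779373
  k=1: (−1)^2·75.8947/(12)·0.8713^3·0.4907^3 = +0.494261
d^3_{2,1}(1.0257) = -0.779373 +0.494261 = -0.285112
D = (+0.968767+0.247971i)·(-0.285112)·(+0.525665-0.850692i) = -0.205336+0.197803i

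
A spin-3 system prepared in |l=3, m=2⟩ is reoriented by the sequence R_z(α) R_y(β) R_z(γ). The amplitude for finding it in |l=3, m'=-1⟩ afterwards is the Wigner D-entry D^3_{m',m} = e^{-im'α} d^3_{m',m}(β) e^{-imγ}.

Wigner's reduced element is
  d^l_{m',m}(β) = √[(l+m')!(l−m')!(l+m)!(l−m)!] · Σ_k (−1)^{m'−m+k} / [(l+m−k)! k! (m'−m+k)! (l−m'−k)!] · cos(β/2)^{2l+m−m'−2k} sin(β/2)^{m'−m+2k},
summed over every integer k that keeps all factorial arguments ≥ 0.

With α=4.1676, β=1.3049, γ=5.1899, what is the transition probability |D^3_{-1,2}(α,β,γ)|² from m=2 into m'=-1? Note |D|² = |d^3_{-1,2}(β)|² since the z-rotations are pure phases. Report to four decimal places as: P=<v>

P=0.2528

Split into d^3_{-1,2}(β=1.3049) × two z-phases.
With c≡cos(β/2)=0.794599 and s≡sin(β/2)=0.607135, N=[2·24·120·1]^{1/2}=75.894664
Admissible k: 3..4 (factorial args all ≥0)
  k=3: (−1)^0·75.8947/(12)·0.7946^3·0.6071^3 = +0.710116
  k=4: (−1)^1·75.8947/(24)·0.7946^1·0.6071^5 = -0.207288
d^3_{-1,2}(1.3049) = +0.710116 -0.207288 = +0.502828
|D^3_{-1,2}|² = |d^3_{-1,2}(β)|² = (+0.502828)² = 0.252836 (the z-rotation phases have unit modulus)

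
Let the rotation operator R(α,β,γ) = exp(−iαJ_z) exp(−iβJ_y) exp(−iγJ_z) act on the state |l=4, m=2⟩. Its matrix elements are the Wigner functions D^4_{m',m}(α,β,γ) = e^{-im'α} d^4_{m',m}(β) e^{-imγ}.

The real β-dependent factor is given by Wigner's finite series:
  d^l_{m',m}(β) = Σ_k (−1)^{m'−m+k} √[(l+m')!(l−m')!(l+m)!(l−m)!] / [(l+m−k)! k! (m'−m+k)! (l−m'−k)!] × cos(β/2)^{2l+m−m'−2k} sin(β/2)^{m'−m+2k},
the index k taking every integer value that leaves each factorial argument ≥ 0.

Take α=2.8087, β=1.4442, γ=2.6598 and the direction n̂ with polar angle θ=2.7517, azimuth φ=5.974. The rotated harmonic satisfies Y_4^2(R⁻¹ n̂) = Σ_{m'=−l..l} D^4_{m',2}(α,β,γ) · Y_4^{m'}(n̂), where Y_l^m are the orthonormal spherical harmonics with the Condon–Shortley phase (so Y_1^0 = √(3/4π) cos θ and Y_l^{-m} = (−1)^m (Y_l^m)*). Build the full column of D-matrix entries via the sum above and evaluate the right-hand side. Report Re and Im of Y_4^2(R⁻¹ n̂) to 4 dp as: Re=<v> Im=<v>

Need the full column D^4_{m',2} for m'=−4..4 at α=2.8087, β=1.4442, γ=2.6598.
cos(β/2)=0.750419, sin(β/2)=0.660962
d^4_{-4,2}: single k=6 term ⇒ +0.248454;  D = +0.231821-0.089378i
d^4_{-3,2}: k∈[5..6] ⇒ +0.598384 -0.154740 = +0.443644;  D = -0.443370+0.015565i
d^4_{-2,2}: k∈[4..6] ⇒ +0.907848 -0.563441 +0.036426 = +0.380834;  D = +0.364071+0.111743i
d^4_{-1,2}: k∈[3..5] ⇒ +0.971773 -1.130839 +0.175459 = +0.016392;  D = -0.013239-0.009667i
d^4_{0,2}: k∈[2..4] ⇒ +0.740114 -1.531130 +0.445439 = -0.345577;  D = -0.197179-0.283803i
d^4_{1,2}: k∈[1..3] ⇒ +0.375786 -1.457659 +0.753893 = -0.327980;  D = +0.088847+0.315717i
d^4_{2,2}: k∈[0..2] ⇒ +0.100562 -0.936178 +0.907848 = +0.072232;  D = -0.004229+0.072108i
d^4_{3,2}: k∈[0..1] ⇒ -0.331412 +0.771321 = +0.439908;  D = +0.167845-0.406629i
d^4_{4,2}: single k=0 term ⇒ +0.412816;  D = -0.273555+0.309168i
Y_4^{m'}(θ=2.7517,φ=5.974) and Σ D·Y over m':
  (+0.2318-0.0894i)·(+0.0030+0.0087i)  (-0.4434+0.0156i)·(-0.0381-0.0509i)  (+0.3641+0.1117i)·(+0.1964+0.1398i)  (-0.0132-0.0097i)·(-0.4735-0.1513i)  (-0.1972-0.2838i)·(+0.3123+0.0000i)  (+0.0888+0.3157i)·(+0.4735-0.1513i)  (-0.0042+0.0721i)·(+0.1964-0.1398i)  (+0.1678-0.4066i)·(+0.0381-0.0509i)  (-0.2736+0.3092i)·(+0.0030-0.0087i)
Y_4^2(R⁻¹ n̂) = +0.104976+0.144604i

Re=0.1050 Im=0.1446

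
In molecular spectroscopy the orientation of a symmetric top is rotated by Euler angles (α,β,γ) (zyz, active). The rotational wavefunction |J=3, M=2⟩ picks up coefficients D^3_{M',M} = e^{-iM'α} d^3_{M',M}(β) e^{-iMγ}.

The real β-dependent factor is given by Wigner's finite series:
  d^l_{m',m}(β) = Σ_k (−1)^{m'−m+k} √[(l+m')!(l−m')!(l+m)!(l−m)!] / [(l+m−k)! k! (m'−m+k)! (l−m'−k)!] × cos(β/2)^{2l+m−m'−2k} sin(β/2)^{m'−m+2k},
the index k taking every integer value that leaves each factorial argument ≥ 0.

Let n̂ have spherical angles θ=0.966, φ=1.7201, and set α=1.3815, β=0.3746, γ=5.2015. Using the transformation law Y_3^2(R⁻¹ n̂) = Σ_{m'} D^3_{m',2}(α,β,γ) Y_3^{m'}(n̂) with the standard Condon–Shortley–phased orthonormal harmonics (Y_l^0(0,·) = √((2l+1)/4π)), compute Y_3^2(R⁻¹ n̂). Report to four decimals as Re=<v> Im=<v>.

Need the full column D^3_{m',2} for m'=−3..3 at α=1.3815, β=0.3746, γ=5.2015.
cos(β/2)=0.982511, sin(β/2)=0.186207
d^3_{-3,2}: single k=5 term ⇒ +0.000539;  D = +0.000539+0.000013i
d^3_{-2,2}: k∈[4..5] ⇒ +0.005803 -0.000042 = +0.005761;  D = +0.001223-0.005630i
d^3_{-1,2}: k∈[3..4] ⇒ +0.038728 -0.000696 = +0.038033;  D = -0.034982-0.014925i
d^3_{0,2}: k∈[2..3] ⇒ +0.176970 -0.006356 = +0.170614;  D = -0.095288+0.141525i
d^3_{1,2}: k∈[1..2] ⇒ +0.539115 -0.038728 = +0.500387;  D = +0.355073+0.352577i
d^3_{2,2}: k∈[0..1] ⇒ +0.899546 -0.161551 = +0.737995;  D = +0.609248-0.416478i
d^3_{3,2}: single k=0 term ⇒ -0.417597;  D = +0.166586+0.382931i
Y_3^{m'}(θ=0.966,φ=1.7201) and Σ D·Y over m':
  (+0.0005+0.0000i)·(+0.1006+0.2093i)  (+0.0012-0.0056i)·(-0.3758+0.1157i)  (-0.0350-0.0149i)·(-0.0244-0.1621i)  (-0.0953+0.1415i)·(-0.2936+0.0000i)  (+0.3551+0.3526i)·(+0.0244-0.1621i)  (+0.6092-0.4165i)·(-0.3758-0.1157i)  (+0.1666+0.3829i)·(-0.1006+0.2093i)
Y_3^2(R⁻¹ n̂) = -0.281621+0.000305i

Re=-0.2816 Im=0.0003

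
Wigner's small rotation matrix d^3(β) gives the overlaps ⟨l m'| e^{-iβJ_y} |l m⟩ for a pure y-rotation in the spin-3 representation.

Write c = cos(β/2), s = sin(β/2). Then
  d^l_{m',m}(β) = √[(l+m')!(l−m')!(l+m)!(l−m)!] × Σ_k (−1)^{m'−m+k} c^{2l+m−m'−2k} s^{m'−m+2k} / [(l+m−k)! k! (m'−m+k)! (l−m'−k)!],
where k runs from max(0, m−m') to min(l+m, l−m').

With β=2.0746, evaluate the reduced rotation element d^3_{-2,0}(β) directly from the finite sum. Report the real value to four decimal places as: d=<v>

d^3_{-2,0}(β=2.0746) via Wigner's sum:
c=cos(2.0746/2)=0.508547, s=sin(2.0746/2)=0.861034; N=√[1·120·6·6]=65.726707
Admissible k: 2..3 (factorial args all ≥0)
  k=2: (−1)^0·65.7267/(12)·0.5085^4·0.8610^2 = +0.271597
  k=3: (−1)^1·65.7267/(12)·0.5085^2·0.8610^4 = -0.778582
d^3_{-2,0}(2.0746) = +0.271597 -0.778582 = -0.506985

d=-0.5070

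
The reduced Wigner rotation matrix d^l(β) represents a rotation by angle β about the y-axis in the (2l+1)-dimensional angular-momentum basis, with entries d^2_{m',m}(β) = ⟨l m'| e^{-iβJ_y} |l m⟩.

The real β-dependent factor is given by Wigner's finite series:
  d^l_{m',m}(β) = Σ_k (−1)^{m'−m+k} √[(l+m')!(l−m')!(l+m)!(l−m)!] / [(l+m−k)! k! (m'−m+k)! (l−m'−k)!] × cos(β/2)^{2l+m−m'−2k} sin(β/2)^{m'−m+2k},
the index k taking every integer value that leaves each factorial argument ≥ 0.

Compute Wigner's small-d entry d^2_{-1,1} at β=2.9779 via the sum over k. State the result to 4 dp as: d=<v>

d^2_{-1,1}(β=2.9779) via Wigner's sum:
With c≡cos(β/2)=0.081755 and s≡sin(β/2)=0.996652, N=[1·6·6·1]^{1/2}=6.000000
Admissible k: 2..3 (factorial args all ≥0)
  k=2: (−1)^0·6.0000/(2)·0.0818^2·0.9967^2 = +0.019918
  k=3: (−1)^1·6.0000/(6)·0.0818^0·0.9967^4 = -0.986677
d^2_{-1,1}(2.9779) = +0.019918 -0.986677 = -0.966759

d=-0.9668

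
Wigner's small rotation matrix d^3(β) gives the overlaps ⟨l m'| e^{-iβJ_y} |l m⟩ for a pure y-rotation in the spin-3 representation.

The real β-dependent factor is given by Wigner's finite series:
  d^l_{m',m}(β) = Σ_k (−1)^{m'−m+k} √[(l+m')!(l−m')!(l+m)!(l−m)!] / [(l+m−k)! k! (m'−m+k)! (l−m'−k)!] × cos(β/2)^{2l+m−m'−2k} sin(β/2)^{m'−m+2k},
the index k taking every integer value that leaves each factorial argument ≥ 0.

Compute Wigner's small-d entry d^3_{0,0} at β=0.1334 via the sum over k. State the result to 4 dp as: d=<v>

d^3_{0,0}(β=0.1334) via Wigner's sum:
c=cos(0.1334/2)=0.997776, s=sin(0.1334/2)=0.066651; N=√[6·6·6·6]=36.000000
Admissible k: 0..3 (factorial args all ≥0)
  k=0: (−1)^0·36.0000/(36)·0.9978^6·0.0667^0 = +0.986732
  k=1: (−1)^1·36.0000/(4)·0.9978^4·0.0667^2 = -0.039626
  k=2: (−1)^2·36.0000/(4)·0.9978^2·0.0667^4 = +0.000177
  k=3: (−1)^3·36.0000/(36)·0.9978^0·0.0667^6 = -0.000000
d^3_{0,0}(0.1334) = +0.986732 -0.039626 +0.000177 -0.000000 = +0.947283

d=0.9473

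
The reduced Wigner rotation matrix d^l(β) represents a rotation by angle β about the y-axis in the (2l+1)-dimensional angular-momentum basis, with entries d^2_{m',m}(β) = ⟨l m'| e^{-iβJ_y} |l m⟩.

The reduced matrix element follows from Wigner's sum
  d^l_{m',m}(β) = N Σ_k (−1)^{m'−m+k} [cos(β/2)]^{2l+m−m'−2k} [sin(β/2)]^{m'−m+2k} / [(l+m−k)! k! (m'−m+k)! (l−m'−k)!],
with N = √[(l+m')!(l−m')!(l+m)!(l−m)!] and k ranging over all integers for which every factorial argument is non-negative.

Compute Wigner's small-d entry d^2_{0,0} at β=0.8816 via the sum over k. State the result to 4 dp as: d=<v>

d^2_{0,0}(β=0.8816) via Wigner's sum:
c=cos(0.8816/2)=0.904411, s=sin(0.8816/2)=0.426663; N=√[2·2·2·2]=4.000000
The bounds max(0,m−m')=0 and min(l+m,l−m')=2 give 3 terms
  k=0: (−1)^0·4.0000/(4)·0.9044^4·0.4267^0 = +0.669056
  k=1: (−1)^1·4.0000/(1)·0.9044^2·0.4267^2 = -0.595609
  k=2: (−1)^2·4.0000/(4)·0.9044^0·0.4267^4 = +0.033139
d^2_{0,0}(0.8816) = +0.669056 -0.595609 +0.033139 = +0.106586

d=0.1066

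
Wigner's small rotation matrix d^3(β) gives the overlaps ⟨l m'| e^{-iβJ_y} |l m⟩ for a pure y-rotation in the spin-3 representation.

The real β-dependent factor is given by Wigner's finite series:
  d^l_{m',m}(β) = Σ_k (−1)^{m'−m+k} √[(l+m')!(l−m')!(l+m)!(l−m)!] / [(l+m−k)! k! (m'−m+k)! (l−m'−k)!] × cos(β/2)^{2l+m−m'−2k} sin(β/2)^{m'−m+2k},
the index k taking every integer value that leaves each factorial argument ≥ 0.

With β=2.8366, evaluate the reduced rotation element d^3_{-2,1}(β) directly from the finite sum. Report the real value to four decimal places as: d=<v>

d^3_{-2,1}(β=2.8366) via Wigner's sum:
Half-angle: c=0.151906, s=0.988395. N=√(1·120·24·2)=75.894664
Admissible k: 3..4 (factorial args all ≥0)
  k=3: (−1)^0·75.8947/(12)·0.1519^3·0.9884^3 = +0.021407
  k=4: (−1)^1·75.8947/(24)·0.1519^1·0.9884^5 = -0.453135
d^3_{-2,1}(2.8366) = +0.021407 -0.453135 = -0.431728

d=-0.4317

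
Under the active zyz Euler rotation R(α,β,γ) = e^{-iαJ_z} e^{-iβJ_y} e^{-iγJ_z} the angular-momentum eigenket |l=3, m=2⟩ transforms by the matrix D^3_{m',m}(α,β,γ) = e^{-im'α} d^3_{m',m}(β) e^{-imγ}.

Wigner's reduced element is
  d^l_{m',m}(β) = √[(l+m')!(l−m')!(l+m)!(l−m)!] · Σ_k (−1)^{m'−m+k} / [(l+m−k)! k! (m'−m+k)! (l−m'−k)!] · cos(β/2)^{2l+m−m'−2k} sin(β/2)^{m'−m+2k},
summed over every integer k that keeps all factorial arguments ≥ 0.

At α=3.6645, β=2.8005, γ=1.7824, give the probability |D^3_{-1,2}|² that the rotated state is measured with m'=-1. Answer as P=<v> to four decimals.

P=0.2202

D^3_{-1,2}(3.6645,2.8005,1.7824) = e^{-i·-1·3.6645}·d^3_{-1,2}(2.8005)·e^{-i·2·1.7824}. Compute d first:
With c≡cos(β/2)=0.169721 and s≡sin(β/2)=0.985492, N=[2·24·120·1]^{1/2}=75.894664
k∈{3,4} keeps every argument non-negative
  k=3: (−1)^0·75.8947/(12)·0.1697^3·0.9855^3 = +0.029593
  k=4: (−1)^1·75.8947/(24)·0.1697^1·0.9855^5 = -0.498886
d^3_{-1,2}(2.8005) = +0.029593 -0.498886 = -0.469292
|D^3_{-1,2}|² = |d^3_{-1,2}(β)|² = (-0.469292)² = 0.220235 (the z-rotation phases have unit modulus)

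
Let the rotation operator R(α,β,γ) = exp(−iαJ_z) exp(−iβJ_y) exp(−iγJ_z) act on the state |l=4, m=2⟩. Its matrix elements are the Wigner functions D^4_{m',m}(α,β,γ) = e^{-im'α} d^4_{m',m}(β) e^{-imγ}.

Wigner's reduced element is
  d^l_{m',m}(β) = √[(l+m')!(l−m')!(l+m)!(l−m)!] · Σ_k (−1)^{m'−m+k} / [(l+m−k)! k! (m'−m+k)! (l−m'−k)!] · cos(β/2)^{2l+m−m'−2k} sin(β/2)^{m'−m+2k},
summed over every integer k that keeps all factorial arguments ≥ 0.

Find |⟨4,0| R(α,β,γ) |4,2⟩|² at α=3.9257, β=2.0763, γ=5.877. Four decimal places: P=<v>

First d^4_{0,2}(β=2.0763), then the phase factors e^{-i(0)α} and e^{-i(2)γ}:
Half-angle: c=0.507815, s=0.861466. N=√(24·24·720·2)=910.735966
k∈{2,3,4} keeps every argument non-negative
  k=2: (−1)^0·910.7360/(96)·0.5078^6·0.8615^2 = +0.120734
  k=3: (−1)^1·910.7360/(36)·0.5078^4·0.8615^4 = -0.926541
  k=4: (−1)^2·910.7360/(96)·0.5078^2·0.8615^6 = +0.999912
d^4_{0,2}(2.0763) = +0.120734 -0.926541 +0.999912 = +0.194105
|D^4_{0,2}|² = |d^4_{0,2}(β)|² = (+0.194105)² = 0.037677 (the z-rotation phases have unit modulus)

P=0.0377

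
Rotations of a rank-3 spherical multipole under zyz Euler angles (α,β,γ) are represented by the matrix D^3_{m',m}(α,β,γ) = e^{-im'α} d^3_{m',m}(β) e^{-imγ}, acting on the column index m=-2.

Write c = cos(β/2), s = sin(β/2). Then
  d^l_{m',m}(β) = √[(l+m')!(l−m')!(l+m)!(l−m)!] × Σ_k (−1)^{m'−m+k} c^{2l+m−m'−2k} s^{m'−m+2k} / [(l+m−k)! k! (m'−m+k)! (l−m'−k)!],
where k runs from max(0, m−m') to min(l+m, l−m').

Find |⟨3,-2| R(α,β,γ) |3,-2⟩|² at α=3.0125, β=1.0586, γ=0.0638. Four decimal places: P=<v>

P=0.0865

Split into d^3_{-2,-2}(β=1.0586) × two z-phases.
With c≡cos(β/2)=0.863161 and s≡sin(β/2)=0.504929, N=[1·120·1·120]^{1/2}=120.000000
k∈{0,1} keeps every argument non-negative
  k=0: (−1)^0·120.0000/(120)·0.8632^6·0.5049^0 = +0.413571
  k=1: (−1)^1·120.0000/(24)·0.8632^4·0.5049^2 = -0.707616
d^3_{-2,-2}(1.0586) = +0.413571 -0.707616 = -0.294045
|D^3_{-2,-2}|² = |d^3_{-2,-2}(β)|² = (-0.294045)² = 0.086463 (the z-rotation phases have unit modulus)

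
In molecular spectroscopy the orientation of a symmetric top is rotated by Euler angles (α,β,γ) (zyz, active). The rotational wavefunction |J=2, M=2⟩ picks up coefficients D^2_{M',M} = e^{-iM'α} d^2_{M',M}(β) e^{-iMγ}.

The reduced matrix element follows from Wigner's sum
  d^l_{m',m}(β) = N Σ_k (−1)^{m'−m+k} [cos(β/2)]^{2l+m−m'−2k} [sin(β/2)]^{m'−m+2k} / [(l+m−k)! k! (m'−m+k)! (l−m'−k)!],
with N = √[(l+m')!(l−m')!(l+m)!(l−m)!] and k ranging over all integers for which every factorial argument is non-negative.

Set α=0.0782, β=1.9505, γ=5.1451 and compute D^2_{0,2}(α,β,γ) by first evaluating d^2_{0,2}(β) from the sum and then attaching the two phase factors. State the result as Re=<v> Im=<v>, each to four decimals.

Split into d^2_{0,2}(β=1.9505) × two z-phases.
Half-angle: c=0.560961, s=0.827842. N=√(2·2·24·1)=9.797959
k: max(0,(2)−(0))=2 … min(2+(2),2−(0))=2
  k=2: (−1)^0·9.7980/(4)·0.5610^2·0.8278^2 = +0.528246
d^2_{0,2}(1.9505) = +0.528246
D = (+1.000000+0.000000i)·(+0.528246)·(-0.648319+0.761369i) = -0.342472+0.402190i

Re=-0.3425 Im=0.4022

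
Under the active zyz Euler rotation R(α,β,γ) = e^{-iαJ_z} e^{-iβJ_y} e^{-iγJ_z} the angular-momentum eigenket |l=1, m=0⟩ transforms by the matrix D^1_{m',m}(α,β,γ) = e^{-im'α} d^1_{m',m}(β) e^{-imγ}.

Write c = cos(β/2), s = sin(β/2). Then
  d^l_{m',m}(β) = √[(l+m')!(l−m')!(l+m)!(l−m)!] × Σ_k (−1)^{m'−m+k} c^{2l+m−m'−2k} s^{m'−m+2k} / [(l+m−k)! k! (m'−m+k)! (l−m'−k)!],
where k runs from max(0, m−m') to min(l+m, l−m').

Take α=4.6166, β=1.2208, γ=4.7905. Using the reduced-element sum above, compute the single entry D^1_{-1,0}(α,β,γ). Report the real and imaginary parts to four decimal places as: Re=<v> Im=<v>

Re=-0.0635 Im=-0.6612

D^1_{-1,0}(4.6166,1.2208,4.7905) = e^{-i·-1·4.6166}·d^1_{-1,0}(1.2208)·e^{-i·0·4.7905}. Compute d first:
c=cos(1.2208/2)=0.819419, s=sin(1.2208/2)=0.573195; N=√[1·2·1·1]=1.414214
k∈{1} keeps every argument non-negative
  k=1: (−1)^0·1.4142/(1)·0.8194^1·0.5732^1 = +0.664238
d^1_{-1,0}(1.2208) = +0.664238
D = (-0.095643-0.995416i)·(+0.664238)·(+1.000000+0.000000i) = -0.063529-0.661193i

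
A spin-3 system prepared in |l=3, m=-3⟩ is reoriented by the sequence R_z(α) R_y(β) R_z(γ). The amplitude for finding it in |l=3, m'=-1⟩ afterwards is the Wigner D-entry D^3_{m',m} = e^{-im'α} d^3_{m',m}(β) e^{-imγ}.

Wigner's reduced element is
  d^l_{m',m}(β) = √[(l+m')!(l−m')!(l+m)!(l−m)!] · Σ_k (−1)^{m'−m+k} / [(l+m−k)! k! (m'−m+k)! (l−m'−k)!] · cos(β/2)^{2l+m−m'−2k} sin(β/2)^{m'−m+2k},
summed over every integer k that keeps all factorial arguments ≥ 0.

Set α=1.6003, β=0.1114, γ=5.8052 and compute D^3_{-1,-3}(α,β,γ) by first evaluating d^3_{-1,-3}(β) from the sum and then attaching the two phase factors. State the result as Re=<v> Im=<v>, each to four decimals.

Re=0.0118 Im=0.0020

Split into d^3_{-1,-3}(β=0.1114) × two z-phases.
Half-angle: c=0.998449, s=0.055671. N=√(2·24·1·720)=185.903201
The bounds max(0,m−m')=0 and min(l+m,l−m')=0 give 1 term
  k=0: (−1)^2·185.9032/(48)·0.9984^4·0.0557^2 = +0.011929
d^3_{-1,-3}(0.1114) = +0.011929
D = (-0.029499+0.999565i)·(+0.011929)·(+0.136414-0.990652i) = +0.011765+0.001975i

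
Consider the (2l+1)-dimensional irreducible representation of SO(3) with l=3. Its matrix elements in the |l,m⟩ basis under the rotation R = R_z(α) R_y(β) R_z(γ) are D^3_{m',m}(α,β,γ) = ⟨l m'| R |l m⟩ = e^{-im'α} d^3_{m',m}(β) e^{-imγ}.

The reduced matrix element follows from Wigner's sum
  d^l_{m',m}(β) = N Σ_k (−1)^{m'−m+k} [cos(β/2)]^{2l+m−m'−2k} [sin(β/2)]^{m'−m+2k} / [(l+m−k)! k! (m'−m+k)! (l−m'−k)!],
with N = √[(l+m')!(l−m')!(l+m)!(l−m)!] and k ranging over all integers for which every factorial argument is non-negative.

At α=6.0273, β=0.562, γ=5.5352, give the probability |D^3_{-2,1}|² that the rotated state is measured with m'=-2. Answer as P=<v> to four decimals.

First d^3_{-2,1}(β=0.562), then the phase factors e^{-i(-2)α} and e^{-i(1)γ}:
c=cos(0.562/2)=0.960779, s=sin(0.562/2)=0.277317; N=√[1·120·24·2]=75.894664
Admissible k: 3..4 (factorial args all ≥0)
  k=3: (−1)^0·75.8947/(12)·0.9608^3·0.2773^3 = +0.119627
  k=4: (−1)^1·75.8947/(24)·0.9608^1·0.2773^5 = -0.004983
d^3_{-2,1}(0.562) = +0.119627 -0.004983 = +0.114643
|D^3_{-2,1}|² = |d^3_{-2,1}(β)|² = (+0.114643)² = 0.013143 (the z-rotation phases have unit modulus)

P=0.0131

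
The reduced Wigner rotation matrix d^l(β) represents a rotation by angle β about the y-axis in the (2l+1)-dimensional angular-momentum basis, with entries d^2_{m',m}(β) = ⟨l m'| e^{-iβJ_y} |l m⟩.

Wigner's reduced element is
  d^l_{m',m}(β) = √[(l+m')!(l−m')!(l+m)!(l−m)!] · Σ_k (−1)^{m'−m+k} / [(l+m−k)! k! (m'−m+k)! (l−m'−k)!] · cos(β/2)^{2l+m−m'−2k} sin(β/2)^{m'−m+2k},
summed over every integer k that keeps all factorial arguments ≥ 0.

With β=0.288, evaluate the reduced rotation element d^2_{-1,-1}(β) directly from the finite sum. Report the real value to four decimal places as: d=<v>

d=0.8987

d^2_{-1,-1}(β=0.288) via Wigner's sum:
With c≡cos(β/2)=0.989650 and s≡sin(β/2)=0.143503, N=[1·6·1·6]^{1/2}=6.000000
The bounds max(0,m−m')=0 and min(l+m,l−m')=1 give 2 terms
  k=0: (−1)^0·6.0000/(6)·0.9896^4·0.1435^0 = +0.959238
  k=1: (−1)^1·6.0000/(2)·0.9896^2·0.1435^2 = -0.060507
d^2_{-1,-1}(0.288) = +0.959238 -0.060507 = +0.898731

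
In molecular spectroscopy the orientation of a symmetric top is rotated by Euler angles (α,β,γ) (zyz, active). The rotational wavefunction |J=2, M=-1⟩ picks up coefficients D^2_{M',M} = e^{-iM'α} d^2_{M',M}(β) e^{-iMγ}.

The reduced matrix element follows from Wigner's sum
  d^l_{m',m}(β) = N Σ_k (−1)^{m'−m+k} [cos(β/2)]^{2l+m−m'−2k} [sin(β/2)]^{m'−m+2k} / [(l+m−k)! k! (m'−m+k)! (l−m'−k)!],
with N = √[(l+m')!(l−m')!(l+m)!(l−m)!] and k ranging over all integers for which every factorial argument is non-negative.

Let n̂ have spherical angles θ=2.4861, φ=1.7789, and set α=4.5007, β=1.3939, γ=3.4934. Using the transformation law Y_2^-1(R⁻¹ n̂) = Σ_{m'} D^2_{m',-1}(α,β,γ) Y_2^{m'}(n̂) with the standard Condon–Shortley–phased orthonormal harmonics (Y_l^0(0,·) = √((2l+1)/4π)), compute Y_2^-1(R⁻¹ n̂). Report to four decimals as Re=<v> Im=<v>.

Re=0.2948 Im=0.2487

Need the full column D^2_{m',-1} for m'=−2..2 at α=4.5007, β=1.3939, γ=3.4934.
cos(β/2)=0.766803, sin(β/2)=0.641882
d^2_{-2,-1}: single k=1 term ⇒ +0.578812;  D = +0.577330-0.041391i
d^2_{-1,-1}: k∈[0..1] ⇒ +0.345729 -0.726775 = -0.381045;  D = +0.053217-0.377311i
d^2_{0,-1}: k∈[0..1] ⇒ -0.708897 +0.496735 = -0.212161;  D = +0.199167+0.073110i
d^2_{1,-1}: k∈[0..1] ⇒ +0.726775 -0.169754 = +0.557020;  D = +0.297530-0.470901i
d^2_{2,-1}: single k=0 term ⇒ -0.405583;  D = -0.289704-0.283846i
Y_2^{m'}(θ=2.4861,φ=1.7789) and Σ D·Y over m':
  (+0.5773-0.0414i)·(-0.1313+0.0580i)  (+0.0532-0.3773i)·(+0.0771+0.3653i)  (+0.1992+0.0731i)·(+0.2792+0.0000i)  (+0.2975-0.4709i)·(-0.0771+0.3653i)  (-0.2897-0.2838i)·(-0.1313-0.0580i)
Y_2^-1(R⁻¹ n̂) = +0.294760+0.248748i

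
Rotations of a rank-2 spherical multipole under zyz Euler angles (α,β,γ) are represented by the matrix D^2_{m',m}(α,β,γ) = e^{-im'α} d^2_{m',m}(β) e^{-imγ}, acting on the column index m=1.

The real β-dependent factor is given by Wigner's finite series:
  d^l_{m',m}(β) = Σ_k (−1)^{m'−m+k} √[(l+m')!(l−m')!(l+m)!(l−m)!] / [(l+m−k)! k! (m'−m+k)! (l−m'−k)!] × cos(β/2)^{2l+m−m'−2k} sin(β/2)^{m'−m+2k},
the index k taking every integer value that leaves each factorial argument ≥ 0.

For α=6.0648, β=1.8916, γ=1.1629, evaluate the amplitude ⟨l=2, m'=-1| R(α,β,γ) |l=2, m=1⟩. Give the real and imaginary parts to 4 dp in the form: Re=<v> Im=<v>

Split into d^2_{-1,1}(β=1.8916) × two z-phases.
With c≡cos(β/2)=0.585094 and s≡sin(β/2)=0.810965, N=[1·6·6·1]^{1/2}=6.000000
k: max(0,(1)−(-1))=2 … min(2+(1),2−(-1))=3
  k=2: (−1)^0·6.0000/(2)·0.5851^2·0.8110^2 = +0.675426
  k=3: (−1)^1·6.0000/(6)·0.5851^0·0.8110^4 = -0.432523
d^2_{-1,1}(1.8916) = +0.675426 -0.432523 = +0.242903
Phases: e^{-i·(-1)·6.0648}=+0.976249-0.216654i, e^{-i·(1)·1.1629}=+0.396679-0.917957i ⇒ D=+0.045758-0.238554i

Re=0.0458 Im=-0.2386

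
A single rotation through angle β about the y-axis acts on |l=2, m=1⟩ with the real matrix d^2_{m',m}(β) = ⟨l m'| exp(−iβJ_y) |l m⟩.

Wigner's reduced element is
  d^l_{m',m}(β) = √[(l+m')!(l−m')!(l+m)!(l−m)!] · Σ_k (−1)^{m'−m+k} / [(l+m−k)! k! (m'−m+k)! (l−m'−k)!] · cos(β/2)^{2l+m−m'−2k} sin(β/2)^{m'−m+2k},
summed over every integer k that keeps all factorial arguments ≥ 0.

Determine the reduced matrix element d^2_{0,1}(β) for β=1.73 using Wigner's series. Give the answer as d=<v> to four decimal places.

d=-0.1917

d^2_{0,1}(β=1.73) via Wigner's sum:
With c≡cos(β/2)=0.648640 and s≡sin(β/2)=0.761095, N=[2·2·6·1]^{1/2}=4.898979
Admissible k: 1..2 (factorial args all ≥0)
  k=1: (−1)^0·4.8990/(2)·0.6486^3·0.7611^1 = +0.508775
  k=2: (−1)^1·4.8990/(2)·0.6486^1·0.7611^3 = -0.700481
d^2_{0,1}(1.73) = +0.508775 -0.700481 = -0.191706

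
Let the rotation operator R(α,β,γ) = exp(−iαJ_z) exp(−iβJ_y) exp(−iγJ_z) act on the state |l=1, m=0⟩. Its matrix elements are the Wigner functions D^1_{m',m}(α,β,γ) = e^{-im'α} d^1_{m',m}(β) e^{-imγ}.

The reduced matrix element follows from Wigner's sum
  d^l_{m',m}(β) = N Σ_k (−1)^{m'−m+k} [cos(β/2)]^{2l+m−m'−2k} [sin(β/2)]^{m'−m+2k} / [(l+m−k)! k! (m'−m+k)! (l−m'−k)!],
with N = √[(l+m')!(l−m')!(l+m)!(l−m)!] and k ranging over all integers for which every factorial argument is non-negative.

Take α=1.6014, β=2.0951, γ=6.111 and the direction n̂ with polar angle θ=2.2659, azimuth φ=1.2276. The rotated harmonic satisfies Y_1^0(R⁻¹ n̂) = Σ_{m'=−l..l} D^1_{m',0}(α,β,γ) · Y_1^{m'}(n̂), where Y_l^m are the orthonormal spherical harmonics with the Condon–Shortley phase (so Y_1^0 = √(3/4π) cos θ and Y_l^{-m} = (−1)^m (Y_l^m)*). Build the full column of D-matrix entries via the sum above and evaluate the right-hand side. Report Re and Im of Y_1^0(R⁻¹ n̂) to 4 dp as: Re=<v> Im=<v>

Need the full column D^1_{m',0} for m'=−1..1 at α=1.6014, β=2.0951, γ=6.111.
cos(β/2)=0.499695, sin(β/2)=0.866202
d^1_{-1,0}: single k=1 term ⇒ +0.612123;  D = -0.018730+0.611836i
d^1_{0,0}: k∈[0..1] ⇒ +0.249695 -0.750305 = -0.500610;  D = -0.500610+0.000000i
d^1_{1,0}: single k=0 term ⇒ -0.612123;  D = +0.018730+0.611836i
Y_1^{m'}(θ=2.2659,φ=1.2276) and Σ D·Y over m':
  (-0.0187+0.6118i)·(+0.0893-0.2499i)  (-0.5006+0.0000i)·(-0.3129+0.0000i)  (+0.0187+0.6118i)·(-0.0893-0.2499i)
Y_1^0(R⁻¹ n̂) = +0.459062+0.000000i

Re=0.4591 Im=0.0000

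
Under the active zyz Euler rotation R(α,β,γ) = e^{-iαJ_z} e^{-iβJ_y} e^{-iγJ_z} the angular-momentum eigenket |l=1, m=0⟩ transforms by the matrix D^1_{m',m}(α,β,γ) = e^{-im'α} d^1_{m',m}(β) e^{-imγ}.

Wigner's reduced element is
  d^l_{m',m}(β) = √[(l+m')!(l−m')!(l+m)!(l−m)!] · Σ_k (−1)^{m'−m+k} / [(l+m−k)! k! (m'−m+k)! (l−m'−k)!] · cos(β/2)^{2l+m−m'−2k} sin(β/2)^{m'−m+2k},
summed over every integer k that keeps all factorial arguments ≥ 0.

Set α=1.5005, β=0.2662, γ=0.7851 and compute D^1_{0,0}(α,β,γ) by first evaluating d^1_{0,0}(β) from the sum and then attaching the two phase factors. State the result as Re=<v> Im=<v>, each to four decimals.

Re=0.9648 Im=0.0000

First d^1_{0,0}(β=0.2662), then the phase factors e^{-i(0)α} and e^{-i(0)γ}:
With c≡cos(β/2)=0.991155 and s≡sin(β/2)=0.132707, N=[1·1·1·1]^{1/2}=1.000000
k∈{0,1} keeps every argument non-negative
  k=0: (−1)^0·1.0000/(1)·0.9912^2·0.1327^0 = +0.982389
  k=1: (−1)^1·1.0000/(1)·0.9912^0·0.1327^2 = -0.017611
d^1_{0,0}(0.2662) = +0.982389 -0.017611 = +0.964778
Phases: e^{-i·(0)·1.5005}=+1.000000+0.000000i, e^{-i·(0)·0.7851}=+1.000000+0.000000i ⇒ D=+0.964778+0.000000i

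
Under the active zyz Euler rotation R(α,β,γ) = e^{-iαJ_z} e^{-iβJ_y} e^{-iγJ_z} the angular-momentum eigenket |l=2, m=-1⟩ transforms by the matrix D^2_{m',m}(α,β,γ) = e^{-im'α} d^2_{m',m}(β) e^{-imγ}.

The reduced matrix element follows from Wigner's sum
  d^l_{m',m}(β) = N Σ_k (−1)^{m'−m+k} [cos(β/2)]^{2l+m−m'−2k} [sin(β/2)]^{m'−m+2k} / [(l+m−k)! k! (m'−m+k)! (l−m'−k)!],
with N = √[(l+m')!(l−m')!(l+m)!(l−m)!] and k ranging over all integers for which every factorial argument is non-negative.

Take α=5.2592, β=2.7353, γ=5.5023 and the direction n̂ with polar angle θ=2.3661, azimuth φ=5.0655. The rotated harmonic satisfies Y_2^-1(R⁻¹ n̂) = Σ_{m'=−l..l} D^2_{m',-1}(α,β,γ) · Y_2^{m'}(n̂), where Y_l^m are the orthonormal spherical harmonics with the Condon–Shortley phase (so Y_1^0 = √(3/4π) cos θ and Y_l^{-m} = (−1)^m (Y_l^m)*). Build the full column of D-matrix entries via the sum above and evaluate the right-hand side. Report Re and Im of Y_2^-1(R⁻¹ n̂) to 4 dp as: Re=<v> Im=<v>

Re=-0.1096 Im=0.2445

Need the full column D^2_{m',-1} for m'=−2..2 at α=5.2592, β=2.7353, γ=5.5023.
cos(β/2)=0.201752, sin(β/2)=0.979437
d^2_{-2,-1}: single k=1 term ⇒ +0.016086;  D = -0.015306-0.004949i
d^2_{-1,-1}: k∈[0..1] ⇒ +0.001657 -0.117141 = -0.115484;  D = +0.026786+0.112335i
d^2_{0,-1}: k∈[0..1] ⇒ -0.019702 +0.464325 = +0.444624;  D = +0.315812-0.312974i
d^2_{1,-1}: k∈[0..1] ⇒ +0.117141 -0.920249 = -0.803108;  D = -0.779494-0.193318i
d^2_{2,-1}: single k=0 term ⇒ -0.379120;  D = -0.113381-0.361769i
Y_2^{m'}(θ=2.3661,φ=5.0655) and Σ D·Y over m':
  (-0.0153-0.0049i)·(-0.1440+0.1229i)  (+0.0268+0.1123i)·(-0.1336-0.3624i)  (+0.3158-0.3130i)·(+0.1671+0.0000i)  (-0.7795-0.1933i)·(+0.1336-0.3624i)  (-0.1134-0.3618i)·(-0.1440-0.1229i)
Y_2^-1(R⁻¹ n̂) = -0.109569+0.244518i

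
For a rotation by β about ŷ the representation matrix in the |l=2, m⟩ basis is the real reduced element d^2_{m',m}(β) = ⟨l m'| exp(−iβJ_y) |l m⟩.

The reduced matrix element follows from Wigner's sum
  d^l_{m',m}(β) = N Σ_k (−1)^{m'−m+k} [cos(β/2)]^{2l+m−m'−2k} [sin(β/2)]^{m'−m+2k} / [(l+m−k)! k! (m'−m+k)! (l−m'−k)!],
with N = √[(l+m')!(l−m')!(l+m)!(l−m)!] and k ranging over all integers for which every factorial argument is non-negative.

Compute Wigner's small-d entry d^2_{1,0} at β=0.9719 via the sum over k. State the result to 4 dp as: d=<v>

d=-0.5703

d^2_{1,0}(β=0.9719) via Wigner's sum:
c=cos(0.9719/2)=0.884232, s=sin(0.9719/2)=0.467049; N=√[6·1·2·2]=4.898979
The bounds max(0,m−m')=0 and min(l+m,l−m')=1 give 2 terms
  k=0: (−1)^1·4.8990/(2)·0.8842^3·0.4670^1 = -0.790926
  k=1: (−1)^2·4.8990/(2)·0.8842^1·0.4670^3 = +0.220662
d^2_{1,0}(0.9719) = -0.790926 +0.220662 = -0.570264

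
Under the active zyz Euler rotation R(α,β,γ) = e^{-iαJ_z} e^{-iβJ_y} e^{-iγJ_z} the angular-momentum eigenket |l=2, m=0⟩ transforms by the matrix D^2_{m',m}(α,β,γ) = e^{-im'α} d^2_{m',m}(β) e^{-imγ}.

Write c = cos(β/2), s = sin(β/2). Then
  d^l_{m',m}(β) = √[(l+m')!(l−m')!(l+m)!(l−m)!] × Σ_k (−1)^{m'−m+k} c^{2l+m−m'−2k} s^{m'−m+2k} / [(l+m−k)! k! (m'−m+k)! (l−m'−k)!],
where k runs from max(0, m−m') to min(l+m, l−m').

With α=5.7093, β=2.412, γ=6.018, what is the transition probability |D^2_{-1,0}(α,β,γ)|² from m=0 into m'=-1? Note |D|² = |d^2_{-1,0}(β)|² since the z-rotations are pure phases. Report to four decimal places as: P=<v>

P=0.3703

First d^2_{-1,0}(β=2.412), then the phase factors e^{-i(-1)α} and e^{-i(0)γ}:
With c≡cos(β/2)=0.356759 and s≡sin(β/2)=0.934196, N=[1·6·2·2]^{1/2}=4.898979
k: max(0,(0)−(-1))=1 … min(2+(0),2−(-1))=2
  k=1: (−1)^0·4.8990/(2)·0.3568^3·0.9342^1 = +0.103906
  k=2: (−1)^1·4.8990/(2)·0.3568^1·0.9342^3 = -0.712468
d^2_{-1,0}(2.412) = +0.103906 -0.712468 = -0.608562
|D^2_{-1,0}|² = |d^2_{-1,0}(β)|² = (-0.608562)² = 0.370348 (the z-rotation phases have unit modulus)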